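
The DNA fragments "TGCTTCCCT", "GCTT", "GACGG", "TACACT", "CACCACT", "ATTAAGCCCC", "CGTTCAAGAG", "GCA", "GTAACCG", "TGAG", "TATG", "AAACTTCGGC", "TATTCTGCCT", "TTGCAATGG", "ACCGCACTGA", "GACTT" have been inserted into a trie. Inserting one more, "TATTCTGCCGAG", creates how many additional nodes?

3

"TATTCTGCC" is already a path in the trie; the remaining "GAG" must be added.
So 12 − 9 = 3 new nodes.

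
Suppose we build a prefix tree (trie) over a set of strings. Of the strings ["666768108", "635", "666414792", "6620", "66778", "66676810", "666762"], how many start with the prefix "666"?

4

Filter for entries beginning with "666":
Matches: "666414792", "666762", "66676810", "666768108"
Count: 4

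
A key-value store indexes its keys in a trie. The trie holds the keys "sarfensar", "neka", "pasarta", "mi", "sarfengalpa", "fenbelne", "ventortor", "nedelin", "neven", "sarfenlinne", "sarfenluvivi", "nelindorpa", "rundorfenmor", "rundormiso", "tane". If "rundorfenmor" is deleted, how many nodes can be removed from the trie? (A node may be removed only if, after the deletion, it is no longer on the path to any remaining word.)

6

A node on "rundorfenmor"'s path can go only if nothing else ends at it or branches off below it.
The suffix "fenmor" (6 nodes) is used only by "rundorfenmor"; the node for "rundor" still has the child "m", so pruning stops there.
Nodes removed: 6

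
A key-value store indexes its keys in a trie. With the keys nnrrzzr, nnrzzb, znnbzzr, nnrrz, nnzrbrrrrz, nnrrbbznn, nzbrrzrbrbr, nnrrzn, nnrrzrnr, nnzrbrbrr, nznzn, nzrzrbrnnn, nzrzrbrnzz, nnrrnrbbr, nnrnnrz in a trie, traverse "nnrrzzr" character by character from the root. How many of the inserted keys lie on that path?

2

Walk "nnrrzzr" from the root; an end-of-word marker is hit whenever a stored word is a prefix of "nnrrzzr".
Prefixes of the query that are stored words: "nnrrz", "nnrrzzr"
Count: 2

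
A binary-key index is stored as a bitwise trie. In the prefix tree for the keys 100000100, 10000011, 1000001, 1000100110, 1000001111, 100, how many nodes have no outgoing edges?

3

A leaf is a node with no children — equivalently, the end of a word that is not a proper prefix of any other stored word.
Those words: "100000100", "1000001111", "1000100110"
Leaf count: 3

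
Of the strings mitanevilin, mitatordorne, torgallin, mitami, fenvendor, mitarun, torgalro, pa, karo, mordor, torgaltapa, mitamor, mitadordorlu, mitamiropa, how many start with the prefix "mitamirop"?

Walk to "mitamirop"; the words in its subtree are exactly those with that prefix.
Words under "mitamirop": mitamiropa
Count: 1

1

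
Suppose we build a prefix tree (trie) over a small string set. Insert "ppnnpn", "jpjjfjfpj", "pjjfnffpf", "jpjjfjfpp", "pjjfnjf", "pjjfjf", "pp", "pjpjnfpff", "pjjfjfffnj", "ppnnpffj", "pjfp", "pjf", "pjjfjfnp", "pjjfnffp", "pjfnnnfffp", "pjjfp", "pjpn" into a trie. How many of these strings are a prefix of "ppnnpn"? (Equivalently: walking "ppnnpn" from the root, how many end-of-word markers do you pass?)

Traverse "ppnnpn" character by character; count nodes along the way that are marked as word ends.
Prefixes of the query that are stored words: "pp", "ppnnpn"
Count: 2

2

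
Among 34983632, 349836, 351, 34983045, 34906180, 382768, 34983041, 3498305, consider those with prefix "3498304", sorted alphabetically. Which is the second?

34983045

DFS of the "3498304" subtree visits, in order: "34983041", "34983045"
Position 2: 34983045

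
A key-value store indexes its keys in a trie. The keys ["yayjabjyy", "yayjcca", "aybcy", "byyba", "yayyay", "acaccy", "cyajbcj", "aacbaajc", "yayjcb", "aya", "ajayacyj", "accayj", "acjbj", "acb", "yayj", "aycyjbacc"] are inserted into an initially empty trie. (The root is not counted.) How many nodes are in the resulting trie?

Count nodes per top-level branch (shared prefixes stored once):
  'a'-branch (aacbaajc, acaccy, acb, accayj, acjbj, ajayacyj, aya, aybcy, aycyjbacc): 40 nodes
  'b'-branch (byyba): 5 nodes
  'c'-branch (cyajbcj): 7 nodes
  'y'-branch (yayj, yayjabjyy, yayjcb, yayjcca, yayyay): 16 nodes
Sum: 68

68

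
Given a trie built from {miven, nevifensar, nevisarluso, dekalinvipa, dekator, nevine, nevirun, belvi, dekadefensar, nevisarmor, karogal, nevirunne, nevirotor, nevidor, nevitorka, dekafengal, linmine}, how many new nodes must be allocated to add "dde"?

2

The longest prefix of "dde" already in the trie is "d" (length 1).
New nodes needed: |"dde"| − 1 = 3 − 1 = 2.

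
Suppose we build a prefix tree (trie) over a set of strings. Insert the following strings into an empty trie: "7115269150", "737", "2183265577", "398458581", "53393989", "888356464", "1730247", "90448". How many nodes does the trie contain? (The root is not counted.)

60

Insert word by word; a character creates a node only if that edge doesn't already exist:
  "7115269150" → 10 new (7, 1, 1, 5, 2, 6, 9, 1, 5, 0)
  "737" → prefix "7" already present; 2 new (3, 7)
  "2183265577" → 10 new (2, 1, 8, 3, 2, 6, 5, 5, 7, 7)
  "398458581" → 9 new (3, 9, 8, 4, 5, 8, 5, 8, 1)
  "53393989" → 8 new (5, 3, 3, 9, 3, 9, 8, 9)
  "888356464" → 9 new (8, 8, 8, 3, 5, 6, 4, 6, 4)
  "1730247" → 7 new (1, 7, 3, 0, 2, 4, 7)
  "90448" → 5 new (9, 0, 4, 4, 8)
Total nodes = 10 + 2 + 10 + 9 + 8 + 9 + 7 + 5 = 60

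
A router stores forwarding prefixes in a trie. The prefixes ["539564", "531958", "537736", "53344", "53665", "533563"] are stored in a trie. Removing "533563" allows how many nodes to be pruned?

A node on "533563"'s path can go only if nothing else ends at it or branches off below it.
The suffix "563" (3 nodes) is used only by "533563"; the node for "533" still has the child "4", so pruning stops there.
Nodes removed: 3

3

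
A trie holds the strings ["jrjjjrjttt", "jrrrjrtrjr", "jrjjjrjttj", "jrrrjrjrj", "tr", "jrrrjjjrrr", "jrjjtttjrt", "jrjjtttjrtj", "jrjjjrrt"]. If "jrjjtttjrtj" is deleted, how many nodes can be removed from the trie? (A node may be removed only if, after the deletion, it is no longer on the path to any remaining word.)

1

A node on "jrjjtttjrtj"'s path can go only if nothing else ends at it or branches off below it.
The suffix "j" (1 node) is used only by "jrjjtttjrtj"; "jrjjtttjrt" is itself a stored word, so pruning stops there.
Nodes removed: 1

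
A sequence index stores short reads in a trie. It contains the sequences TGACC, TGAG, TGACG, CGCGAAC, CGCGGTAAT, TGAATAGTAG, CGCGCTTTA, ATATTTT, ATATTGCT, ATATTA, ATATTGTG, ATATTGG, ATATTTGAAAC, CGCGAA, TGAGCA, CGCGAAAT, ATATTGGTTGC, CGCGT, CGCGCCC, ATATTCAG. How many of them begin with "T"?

5

Walk to "T"; the words in its subtree are exactly those with that prefix.
Matches: "TGAATAGTAG", "TGACC", "TGACG", "TGAG", "TGAGCA"
Count: 5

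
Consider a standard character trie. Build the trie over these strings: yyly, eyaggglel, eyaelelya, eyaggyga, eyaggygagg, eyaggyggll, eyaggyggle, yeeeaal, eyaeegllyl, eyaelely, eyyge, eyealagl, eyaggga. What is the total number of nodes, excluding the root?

50

Trace insertions, counting only characters that open a new branch:
  "yyly" → 4 new (y, y, l, y)
  "eyaggglel" → 9 new (e, y, a, g, g, g, l, e, l)
  "eyaelelya" → prefix "eya" already present; 6 new (e, l, e, l, y, a)
  "eyaggyga" → prefix "eyagg" already present; 3 new (y, g, a)
  "eyaggygagg" → prefix "eyaggyga" already present; 2 new (g, g)
  "eyaggyggll" → prefix "eyaggyg" already present; 3 new (g, l, l)
  "eyaggyggle" → prefix "eyaggyggl" already present; 1 new (e)
  "yeeeaal" → prefix "y" already present; 6 new (e, e, e, a, a, l)
  "eyaeegllyl" → prefix "eyae" already present; 6 new (e, g, l, l, y, l)
  "eyaelely" → prefix "eyaelely" already present; 0 new (none)
  "eyyge" → prefix "ey" already present; 3 new (y, g, e)
  "eyealagl" → prefix "ey" already present; 6 new (e, a, l, a, g, l)
  "eyaggga" → prefix "eyaggg" already present; 1 new (a)
Total nodes = 4 + 9 + 6 + 3 + 2 + 3 + 1 + 6 + 6 + 0 + 3 + 6 + 1 = 50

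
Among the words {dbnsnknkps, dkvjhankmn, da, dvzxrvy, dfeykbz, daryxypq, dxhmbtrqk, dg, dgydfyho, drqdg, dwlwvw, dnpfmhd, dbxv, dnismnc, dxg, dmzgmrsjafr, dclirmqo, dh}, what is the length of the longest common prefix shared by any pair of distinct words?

2

The deepest shared node is where two words last agree before diverging.
e.g. "da" and "daryxypq" share the prefix "da" of length 2; no pair shares a longer one.
Longest shared-prefix length: 2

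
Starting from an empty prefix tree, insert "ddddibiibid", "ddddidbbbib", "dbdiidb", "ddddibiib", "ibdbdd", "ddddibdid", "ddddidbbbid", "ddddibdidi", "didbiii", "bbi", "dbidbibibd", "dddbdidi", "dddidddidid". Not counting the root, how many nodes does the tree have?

64

For each word, the new-node count is its length minus the longest prefix already in the trie:
  "ddddibiibid" → 11 new (d, d, d, d, i, b, i, i, b, i, d)
  "ddddidbbbib" → prefix "ddddi" already present; 6 new (d, b, b, b, i, b)
  "dbdiidb" → prefix "d" already present; 6 new (b, d, i, i, d, b)
  "ddddibiib" → prefix "ddddibiib" already present; 0 new (none)
  "ibdbdd" → 6 new (i, b, d, b, d, d)
  "ddddibdid" → prefix "ddddib" already present; 3 new (d, i, d)
  "ddddidbbbid" → prefix "ddddidbbbi" already present; 1 new (d)
  "ddddibdidi" → prefix "ddddibdid" already present; 1 new (i)
  "didbiii" → prefix "d" already present; 6 new (i, d, b, i, i, i)
  "bbi" → 3 new (b, b, i)
  "dbidbibibd" → prefix "db" already present; 8 new (i, d, b, i, b, i, b, d)
  "dddbdidi" → prefix "ddd" already present; 5 new (b, d, i, d, i)
  "dddidddidid" → prefix "ddd" already present; 8 new (i, d, d, d, i, d, i, d)
Total nodes = 11 + 6 + 6 + 0 + 6 + 3 + 1 + 1 + 6 + 3 + 8 + 5 + 8 = 64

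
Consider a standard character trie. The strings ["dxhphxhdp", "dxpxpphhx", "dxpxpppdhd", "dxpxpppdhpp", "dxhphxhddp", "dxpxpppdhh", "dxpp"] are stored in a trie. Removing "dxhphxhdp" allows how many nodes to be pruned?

After clearing the end-marker at "dxhphxhdp", prune upward until reaching a node still needed by another word.
The suffix "p" (1 node) is used only by "dxhphxhdp"; the node for "dxhphxhd" still has the child "d", so pruning stops there.
Nodes removed: 1

1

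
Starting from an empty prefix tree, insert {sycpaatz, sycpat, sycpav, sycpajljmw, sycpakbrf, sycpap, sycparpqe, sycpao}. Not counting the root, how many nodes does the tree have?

Count nodes per top-level branch (shared prefixes stored once):
  's'-branch (sycpaatz, sycpajljmw, sycpakbrf, sycpao, sycpap, sycparpqe, sycpat, sycpav): 25 nodes
Sum: 25

25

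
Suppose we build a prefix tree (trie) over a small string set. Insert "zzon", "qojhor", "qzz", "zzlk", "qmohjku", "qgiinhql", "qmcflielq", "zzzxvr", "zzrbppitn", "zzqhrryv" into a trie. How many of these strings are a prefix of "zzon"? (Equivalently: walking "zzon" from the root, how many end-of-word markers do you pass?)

Traverse "zzon" character by character; count nodes along the way that are marked as word ends.
Prefixes of the query that are stored words: "zzon"
Count: 1

1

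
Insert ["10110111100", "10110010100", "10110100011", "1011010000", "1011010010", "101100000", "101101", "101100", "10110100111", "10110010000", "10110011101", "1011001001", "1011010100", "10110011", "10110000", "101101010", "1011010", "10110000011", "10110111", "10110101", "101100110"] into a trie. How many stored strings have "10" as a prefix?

Filter for entries beginning with "10":
Words under "10": 101100, 10110000, 101100000, 10110000011, 10110010000, 1011001001, 10110010100, 10110011, 101100110, 10110011101, 101101, 1011010, 1011010000, 10110100011, 1011010010, 10110100111, 10110101, 101101010, 1011010100, 10110111, 10110111100
Count: 21

21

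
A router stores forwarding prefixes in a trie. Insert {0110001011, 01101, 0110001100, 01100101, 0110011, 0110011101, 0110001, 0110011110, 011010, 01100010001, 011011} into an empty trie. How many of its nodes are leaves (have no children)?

A leaf is a node with no children — equivalently, the end of a word that is not a proper prefix of any other stored word.
Those words: "01100010001", "0110001011", "0110001100", "01100101", "0110011101", "0110011110", "011010", "011011"
Leaf count: 8

8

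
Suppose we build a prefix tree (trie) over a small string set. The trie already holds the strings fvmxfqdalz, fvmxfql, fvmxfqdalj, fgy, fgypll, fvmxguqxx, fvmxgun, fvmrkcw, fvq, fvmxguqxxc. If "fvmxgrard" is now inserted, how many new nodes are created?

The longest prefix of "fvmxgrard" already in the trie is "fvmxg" (length 5).
Each of the 4 remaining characters creates one node.

4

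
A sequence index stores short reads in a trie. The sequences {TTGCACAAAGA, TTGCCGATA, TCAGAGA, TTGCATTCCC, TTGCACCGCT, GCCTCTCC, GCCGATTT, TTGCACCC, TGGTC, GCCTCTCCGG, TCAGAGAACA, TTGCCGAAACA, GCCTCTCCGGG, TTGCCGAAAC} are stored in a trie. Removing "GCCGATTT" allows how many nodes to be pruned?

5

After clearing the end-marker at "GCCGATTT", prune upward until reaching a node still needed by another word.
The suffix "GATTT" (5 nodes) is used only by "GCCGATTT"; the node for "GCC" still has the child "T", so pruning stops there.
Nodes removed: 5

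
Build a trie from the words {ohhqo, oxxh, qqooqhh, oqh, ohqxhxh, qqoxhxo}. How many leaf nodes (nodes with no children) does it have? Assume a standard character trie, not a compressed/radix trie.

6

A leaf is a node with no children — equivalently, the end of a word that is not a proper prefix of any other stored word.
Those words: "ohhqo", "ohqxhxh", "oqh", "oxxh", "qqooqhh", "qqoxhxo"
Leaf count: 6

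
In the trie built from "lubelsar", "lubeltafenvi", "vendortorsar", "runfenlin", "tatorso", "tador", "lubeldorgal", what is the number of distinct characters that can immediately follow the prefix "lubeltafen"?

1

The children of the "lubeltafen" node are the distinct next characters among strings starting with "lubeltafen".
Characters that immediately follow "lubeltafen" among the stored strings: {v}.
That node has 1 child edge.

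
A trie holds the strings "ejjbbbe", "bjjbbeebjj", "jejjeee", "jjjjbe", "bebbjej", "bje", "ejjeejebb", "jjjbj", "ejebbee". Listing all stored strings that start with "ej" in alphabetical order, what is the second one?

DFS of the "ej" subtree visits, in order: "ejebbee", "ejjbbbe", "ejjeejebb"
The 2nd is ejjbbbe.

ejjbbbe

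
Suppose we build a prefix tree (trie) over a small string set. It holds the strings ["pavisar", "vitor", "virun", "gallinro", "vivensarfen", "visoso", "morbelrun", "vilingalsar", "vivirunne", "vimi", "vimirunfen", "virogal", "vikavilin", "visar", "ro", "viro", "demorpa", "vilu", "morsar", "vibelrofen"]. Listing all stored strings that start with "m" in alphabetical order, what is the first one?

DFS of the "m" subtree visits, in order: "morbelrun", "morsar"
Position 1: morbelrun

morbelrun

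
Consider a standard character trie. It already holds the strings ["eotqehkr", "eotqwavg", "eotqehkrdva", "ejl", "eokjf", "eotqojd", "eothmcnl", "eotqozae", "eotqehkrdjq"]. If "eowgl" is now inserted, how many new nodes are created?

Walking "eowgl" from the root, the first 2 characters ("eo") follow existing edges; "w" is the first miss.
So 5 − 2 = 3 new nodes.

3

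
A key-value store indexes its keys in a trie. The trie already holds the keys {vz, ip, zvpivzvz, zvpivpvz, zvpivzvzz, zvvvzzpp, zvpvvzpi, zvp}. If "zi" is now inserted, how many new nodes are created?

1

Walking "zi" from the root, the first 1 characters ("z") follow existing edges; "i" is the first miss.
Each of the 1 remaining characters creates one node.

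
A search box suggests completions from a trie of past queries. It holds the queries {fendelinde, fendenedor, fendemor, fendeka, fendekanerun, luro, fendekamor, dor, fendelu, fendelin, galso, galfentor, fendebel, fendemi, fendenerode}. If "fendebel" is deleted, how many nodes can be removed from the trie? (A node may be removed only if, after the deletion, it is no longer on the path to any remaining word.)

After clearing the end-marker at "fendebel", prune upward until reaching a node still needed by another word.
The suffix "bel" (3 nodes) is used only by "fendebel"; the node for "fende" still has the child "l", so pruning stops there.
Nodes removed: 3

3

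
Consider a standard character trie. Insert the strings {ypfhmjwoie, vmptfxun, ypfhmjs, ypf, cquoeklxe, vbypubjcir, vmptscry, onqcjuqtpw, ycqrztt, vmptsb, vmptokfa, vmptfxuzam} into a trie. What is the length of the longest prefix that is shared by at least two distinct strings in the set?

7

The deepest shared node is where two words last agree before diverging.
e.g. "vmptfxun" and "vmptfxuzam" share the prefix "vmptfxu" of length 7; no pair shares a longer one.
Longest shared-prefix length: 7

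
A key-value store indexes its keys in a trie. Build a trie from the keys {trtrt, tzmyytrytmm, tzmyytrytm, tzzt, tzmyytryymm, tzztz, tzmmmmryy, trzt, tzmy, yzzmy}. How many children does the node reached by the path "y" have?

1

Follow the path "y" to its node, then look at its outgoing edges.
Distinct next characters after "y": z.
That node has 1 child edge.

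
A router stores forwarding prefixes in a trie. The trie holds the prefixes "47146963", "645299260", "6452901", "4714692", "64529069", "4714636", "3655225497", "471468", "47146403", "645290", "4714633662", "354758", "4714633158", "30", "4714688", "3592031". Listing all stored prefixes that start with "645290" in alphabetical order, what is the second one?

DFS of the "645290" subtree visits, in order: "645290", "6452901", "64529069"
Position 2: 6452901

6452901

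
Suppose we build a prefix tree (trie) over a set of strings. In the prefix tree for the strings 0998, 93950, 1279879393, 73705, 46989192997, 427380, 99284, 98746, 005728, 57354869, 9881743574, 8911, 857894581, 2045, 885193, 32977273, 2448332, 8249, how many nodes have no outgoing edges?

A leaf is a node with no children — equivalently, the end of a word that is not a proper prefix of any other stored word.
Those words: "005728", "0998", "1279879393", "2045", "2448332", "32977273", "427380", "46989192997", "57354869", "73705", "8249", "857894581", "885193", "8911", "93950", "98746", "9881743574", "99284"
Leaf count: 18

18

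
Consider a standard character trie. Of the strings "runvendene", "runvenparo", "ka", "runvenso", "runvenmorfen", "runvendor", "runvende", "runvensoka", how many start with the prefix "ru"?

Filter for entries beginning with "ru":
Matches: "runvende", "runvendene", "runvendor", "runvenmorfen", "runvenparo", "runvenso", "runvensoka"
Count: 7

7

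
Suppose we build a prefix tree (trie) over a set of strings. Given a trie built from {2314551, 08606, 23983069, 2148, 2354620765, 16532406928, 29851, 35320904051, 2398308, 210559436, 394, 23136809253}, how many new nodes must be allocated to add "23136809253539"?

"23136809253" is already a path in the trie; the remaining "539" must be added.
Each of the 3 remaining characters creates one node.

3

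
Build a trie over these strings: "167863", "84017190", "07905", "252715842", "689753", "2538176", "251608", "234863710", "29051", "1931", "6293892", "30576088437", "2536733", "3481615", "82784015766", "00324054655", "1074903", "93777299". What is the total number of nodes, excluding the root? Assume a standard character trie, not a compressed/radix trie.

119

For each word, the new-node count is its length minus the longest prefix already in the trie:
  "167863" → 6 new (1, 6, 7, 8, 6, 3)
  "84017190" → 8 new (8, 4, 0, 1, 7, 1, 9, 0)
  "07905" → 5 new (0, 7, 9, 0, 5)
  "252715842" → 9 new (2, 5, 2, 7, 1, 5, 8, 4, 2)
  "689753" → 6 new (6, 8, 9, 7, 5, 3)
  "2538176" → prefix "25" already present; 5 new (3, 8, 1, 7, 6)
  "251608" → prefix "25" already present; 4 new (1, 6, 0, 8)
  "234863710" → prefix "2" already present; 8 new (3, 4, 8, 6, 3, 7, 1, 0)
  "29051" → prefix "2" already present; 4 new (9, 0, 5, 1)
  "1931" → prefix "1" already present; 3 new (9, 3, 1)
  "6293892" → prefix "6" already present; 6 new (2, 9, 3, 8, 9, 2)
  "30576088437" → 11 new (3, 0, 5, 7, 6, 0, 8, 8, 4, 3, 7)
  "2536733" → prefix "253" already present; 4 new (6, 7, 3, 3)
  "3481615" → prefix "3" already present; 6 new (4, 8, 1, 6, 1, 5)
  "82784015766" → prefix "8" already present; 10 new (2, 7, 8, 4, 0, 1, 5, 7, 6, 6)
  "00324054655" → prefix "0" already present; 10 new (0, 3, 2, 4, 0, 5, 4, 6, 5, 5)
  "1074903" → prefix "1" already present; 6 new (0, 7, 4, 9, 0, 3)
  "93777299" → 8 new (9, 3, 7, 7, 7, 2, 9, 9)
Total nodes = 6 + 8 + 5 + 9 + 6 + 5 + 4 + 8 + 4 + 3 + 6 + 11 + 4 + 6 + 10 + 10 + 6 + 8 = 119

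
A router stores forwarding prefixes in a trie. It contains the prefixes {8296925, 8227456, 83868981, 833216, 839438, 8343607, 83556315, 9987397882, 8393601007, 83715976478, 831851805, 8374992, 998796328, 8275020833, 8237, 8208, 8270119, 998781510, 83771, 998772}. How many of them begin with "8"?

Walk to "8"; the words in its subtree are exactly those with that prefix.
Words under "8": 8208, 8227456, 8237, 8270119, 8275020833, 8296925, 831851805, 833216, 8343607, 83556315, 83715976478, 8374992, 83771, 83868981, 8393601007, 839438
Count: 16

16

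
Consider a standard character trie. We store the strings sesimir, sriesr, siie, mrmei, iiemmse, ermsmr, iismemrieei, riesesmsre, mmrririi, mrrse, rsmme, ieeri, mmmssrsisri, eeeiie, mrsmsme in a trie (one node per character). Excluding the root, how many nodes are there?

Count nodes per top-level branch (shared prefixes stored once):
  'e'-branch (eeeiie, ermsmr): 11 nodes
  'i'-branch (ieeri, iiemmse, iismemrieei): 20 nodes
  'm'-branch (mmmssrsisri, mmrririi, mrmei, mrrse, mrsmsme): 29 nodes
  'r'-branch (riesesmsre, rsmme): 14 nodes
  's'-branch (sesimir, siie, sriesr): 15 nodes
Sum: 89

89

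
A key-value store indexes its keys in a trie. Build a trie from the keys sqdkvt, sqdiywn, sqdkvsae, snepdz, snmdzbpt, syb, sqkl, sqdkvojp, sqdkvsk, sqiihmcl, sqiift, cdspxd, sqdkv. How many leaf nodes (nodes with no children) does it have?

12

A leaf is a node with no children — equivalently, the end of a word that is not a proper prefix of any other stored word.
Those words: "cdspxd", "snepdz", "snmdzbpt", "sqdiywn", "sqdkvojp", "sqdkvsae", "sqdkvsk", "sqdkvt", "sqiift", "sqiihmcl", "sqkl", "syb"
Leaf count: 12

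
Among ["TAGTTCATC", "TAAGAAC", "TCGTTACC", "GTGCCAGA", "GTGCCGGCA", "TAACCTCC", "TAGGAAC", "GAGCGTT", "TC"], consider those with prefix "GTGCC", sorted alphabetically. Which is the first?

Words with prefix "GTGCC", in lexicographic order: "GTGCCAGA", "GTGCCGGCA"
The 1st is GTGCCAGA.

GTGCCAGA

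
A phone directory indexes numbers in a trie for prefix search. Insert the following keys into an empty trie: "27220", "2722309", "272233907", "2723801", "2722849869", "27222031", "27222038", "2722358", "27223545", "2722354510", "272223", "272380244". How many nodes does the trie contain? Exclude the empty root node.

Count nodes per top-level branch (shared prefixes stored once):
  '2'-branch (27220, 27222031, 27222038, 272223, 2722309, 272233907, 27223545, 2722354510, 2722358, 2722849869, 2723801, 272380244): 37 nodes
Sum: 37

37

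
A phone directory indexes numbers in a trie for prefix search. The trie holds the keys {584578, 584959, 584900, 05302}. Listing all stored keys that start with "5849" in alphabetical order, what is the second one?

584959

DFS of the "5849" subtree visits, in order: "584900", "584959"
The 2nd is 584959.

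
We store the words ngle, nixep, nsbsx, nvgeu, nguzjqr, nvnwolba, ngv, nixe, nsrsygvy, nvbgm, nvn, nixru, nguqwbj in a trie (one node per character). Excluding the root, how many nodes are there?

Insert word by word; a character creates a node only if that edge doesn't already exist:
  "ngle" → 4 new (n, g, l, e)
  "nixep" → prefix "n" already present; 4 new (i, x, e, p)
  "nsbsx" → prefix "n" already present; 4 new (s, b, s, x)
  "nvgeu" → prefix "n" already present; 4 new (v, g, e, u)
  "nguzjqr" → prefix "ng" already present; 5 new (u, z, j, q, r)
  "nvnwolba" → prefix "nv" already present; 6 new (n, w, o, l, b, a)
  "ngv" → prefix "ng" already present; 1 new (v)
  "nixe" → prefix "nixe" already present; 0 new (none)
  "nsrsygvy" → prefix "ns" already present; 6 new (r, s, y, g, v, y)
  "nvbgm" → prefix "nv" already present; 3 new (b, g, m)
  "nvn" → prefix "nvn" already present; 0 new (none)
  "nixru" → prefix "nix" already present; 2 new (r, u)
  "nguqwbj" → prefix "ngu" already present; 4 new (q, w, b, j)
Total nodes = 4 + 4 + 4 + 4 + 5 + 6 + 1 + 0 + 6 + 3 + 0 + 2 + 4 = 43

43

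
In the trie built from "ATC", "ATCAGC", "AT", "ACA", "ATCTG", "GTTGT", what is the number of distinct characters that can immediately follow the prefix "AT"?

Walk "AT" from the root, arriving at one node.
Distinct next characters after "AT": C.
That node has 1 child edge.

1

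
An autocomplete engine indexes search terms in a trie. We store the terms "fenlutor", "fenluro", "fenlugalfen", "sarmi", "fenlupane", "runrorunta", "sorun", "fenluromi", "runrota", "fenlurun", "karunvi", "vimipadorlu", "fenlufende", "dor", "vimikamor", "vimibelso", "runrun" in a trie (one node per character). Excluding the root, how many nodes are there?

Trace insertions, counting only characters that open a new branch:
  "fenlutor" → 8 new (f, e, n, l, u, t, o, r)
  "fenluro" → prefix "fenlu" already present; 2 new (r, o)
  "fenlugalfen" → prefix "fenlu" already present; 6 new (g, a, l, f, e, n)
  "sarmi" → 5 new (s, a, r, m, i)
  "fenlupane" → prefix "fenlu" already present; 4 new (p, a, n, e)
  "runrorunta" → 10 new (r, u, n, r, o, r, u, n, t, a)
  "sorun" → prefix "s" already present; 4 new (o, r, u, n)
  "fenluromi" → prefix "fenluro" already present; 2 new (m, i)
  "runrota" → prefix "runro" already present; 2 new (t, a)
  "fenlurun" → prefix "fenlur" already present; 2 new (u, n)
  "karunvi" → 7 new (k, a, r, u, n, v, i)
  "vimipadorlu" → 11 new (v, i, m, i, p, a, d, o, r, l, u)
  "fenlufende" → prefix "fenlu" already present; 5 new (f, e, n, d, e)
  "dor" → 3 new (d, o, r)
  "vimikamor" → prefix "vimi" already present; 5 new (k, a, m, o, r)
  "vimibelso" → prefix "vimi" already present; 5 new (b, e, l, s, o)
  "runrun" → prefix "runr" already present; 2 new (u, n)
Total nodes = 8 + 2 + 6 + 5 + 4 + 10 + 4 + 2 + 2 + 2 + 7 + 11 + 5 + 3 + 5 + 5 + 2 = 83

83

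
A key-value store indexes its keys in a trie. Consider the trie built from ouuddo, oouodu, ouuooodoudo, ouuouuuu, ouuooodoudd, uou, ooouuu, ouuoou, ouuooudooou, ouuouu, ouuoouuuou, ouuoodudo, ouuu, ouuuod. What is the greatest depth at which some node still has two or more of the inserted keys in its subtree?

Look for the deepest trie node that still has at least two words in its subtree.
"ouuooodoudd" and "ouuooodoudo" agree on "ouuooodoud" (10 characters) before diverging; nothing deeper is shared.
Longest shared-prefix length: 10

10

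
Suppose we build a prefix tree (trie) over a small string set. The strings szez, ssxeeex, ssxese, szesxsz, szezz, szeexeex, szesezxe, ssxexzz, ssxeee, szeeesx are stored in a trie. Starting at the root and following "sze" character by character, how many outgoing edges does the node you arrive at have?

The children of the "sze" node are the distinct next characters among strings starting with "sze".
Characters that immediately follow "sze" among the stored strings: {e, s, z}.
That node has 3 child edges.

3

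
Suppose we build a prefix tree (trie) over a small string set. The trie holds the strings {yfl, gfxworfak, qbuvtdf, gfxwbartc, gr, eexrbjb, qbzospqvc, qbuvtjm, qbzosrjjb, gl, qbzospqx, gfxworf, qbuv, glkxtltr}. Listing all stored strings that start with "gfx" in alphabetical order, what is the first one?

gfxwbartc

Filter for "gfx…" and sort: "gfxwbartc", "gfxworf", "gfxworfak"
The 1st is gfxwbartc.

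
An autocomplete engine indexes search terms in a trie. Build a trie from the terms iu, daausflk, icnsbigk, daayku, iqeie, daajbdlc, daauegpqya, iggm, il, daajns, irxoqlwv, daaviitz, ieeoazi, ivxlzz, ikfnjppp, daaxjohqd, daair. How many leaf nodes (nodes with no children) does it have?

A leaf is a node with no children — equivalently, the end of a word that is not a proper prefix of any other stored word.
Those words: "daair", "daajbdlc", "daajns", "daauegpqya", "daausflk", "daaviitz", "daaxjohqd", "daayku", "icnsbigk", "ieeoazi", "iggm", "ikfnjppp", "il", "iqeie", "irxoqlwv", "iu", "ivxlzz"
Leaf count: 17

17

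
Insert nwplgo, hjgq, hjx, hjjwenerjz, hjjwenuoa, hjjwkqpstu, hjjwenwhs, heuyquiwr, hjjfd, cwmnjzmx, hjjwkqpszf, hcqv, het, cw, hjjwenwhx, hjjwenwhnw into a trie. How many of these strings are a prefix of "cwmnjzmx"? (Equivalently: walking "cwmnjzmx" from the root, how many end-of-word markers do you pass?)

Traverse "cwmnjzmx" character by character; count nodes along the way that are marked as word ends.
Prefixes of the query that are stored words: "cw", "cwmnjzmx"
Count: 2

2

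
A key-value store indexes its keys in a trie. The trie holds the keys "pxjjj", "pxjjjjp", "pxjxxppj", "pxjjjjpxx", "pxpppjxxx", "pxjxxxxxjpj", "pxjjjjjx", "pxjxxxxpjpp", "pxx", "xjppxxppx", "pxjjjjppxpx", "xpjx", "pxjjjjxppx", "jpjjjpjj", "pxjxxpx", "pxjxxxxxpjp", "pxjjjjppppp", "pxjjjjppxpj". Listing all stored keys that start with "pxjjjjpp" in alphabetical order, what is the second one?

pxjjjjppxpj

DFS of the "pxjjjjpp" subtree visits, in order: "pxjjjjppppp", "pxjjjjppxpj", "pxjjjjppxpx"
The 2nd is pxjjjjppxpj.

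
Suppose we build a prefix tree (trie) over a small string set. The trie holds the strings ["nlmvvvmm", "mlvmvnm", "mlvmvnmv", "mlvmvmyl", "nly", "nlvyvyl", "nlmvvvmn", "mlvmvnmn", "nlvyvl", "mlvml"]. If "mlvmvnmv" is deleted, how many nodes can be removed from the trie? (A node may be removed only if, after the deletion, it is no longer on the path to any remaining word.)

1

Walk "mlvmvnmv" from the leaf back toward the root, removing each node that no remaining word uses.
The suffix "v" (1 node) is used only by "mlvmvnmv"; the node for "mlvmvnm" still has the child "n", so pruning stops there.
Nodes removed: 1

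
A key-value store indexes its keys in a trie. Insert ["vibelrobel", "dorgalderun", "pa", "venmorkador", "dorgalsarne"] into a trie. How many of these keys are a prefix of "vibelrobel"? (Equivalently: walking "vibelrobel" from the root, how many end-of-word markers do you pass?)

1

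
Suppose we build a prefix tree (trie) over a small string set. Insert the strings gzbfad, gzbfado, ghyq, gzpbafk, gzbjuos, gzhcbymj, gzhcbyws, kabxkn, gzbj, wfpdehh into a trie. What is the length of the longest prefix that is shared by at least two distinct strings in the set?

Look for the deepest trie node that still has at least two words in its subtree.
e.g. "gzbfad" and "gzbfado" share the prefix "gzbfad" of length 6; no pair shares a longer one.
Longest shared-prefix length: 6

6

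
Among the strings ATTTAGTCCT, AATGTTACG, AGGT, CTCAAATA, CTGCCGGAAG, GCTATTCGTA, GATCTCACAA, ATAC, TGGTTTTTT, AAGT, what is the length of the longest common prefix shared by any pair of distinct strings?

2

The deepest shared node is where two words last agree before diverging.
"AAGT" and "AATGTTACG" agree on "AA" (2 characters) before diverging; nothing deeper is shared.
Longest shared-prefix length: 2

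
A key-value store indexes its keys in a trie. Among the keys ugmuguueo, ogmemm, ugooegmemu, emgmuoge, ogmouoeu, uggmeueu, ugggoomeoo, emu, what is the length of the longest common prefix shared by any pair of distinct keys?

3

Equivalently: take the maximum, over all pairs, of their longest common prefix length.
e.g. "ogmemm" and "ogmouoeu" share the prefix "ogm" of length 3; no pair shares a longer one.
Longest shared-prefix length: 3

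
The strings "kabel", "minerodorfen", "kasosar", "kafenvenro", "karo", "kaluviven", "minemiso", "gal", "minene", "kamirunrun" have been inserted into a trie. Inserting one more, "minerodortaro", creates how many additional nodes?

4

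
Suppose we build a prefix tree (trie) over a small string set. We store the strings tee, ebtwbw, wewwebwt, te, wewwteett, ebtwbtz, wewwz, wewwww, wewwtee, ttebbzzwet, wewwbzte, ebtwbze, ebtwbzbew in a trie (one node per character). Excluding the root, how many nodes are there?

45

Trace insertions, counting only characters that open a new branch:
  "tee" → 3 new (t, e, e)
  "ebtwbw" → 6 new (e, b, t, w, b, w)
  "wewwebwt" → 8 new (w, e, w, w, e, b, w, t)
  "te" → prefix "te" already present; 0 new (none)
  "wewwteett" → prefix "weww" already present; 5 new (t, e, e, t, t)
  "ebtwbtz" → prefix "ebtwb" already present; 2 new (t, z)
  "wewwz" → prefix "weww" already present; 1 new (z)
  "wewwww" → prefix "weww" already present; 2 new (w, w)
  "wewwtee" → prefix "wewwtee" already present; 0 new (none)
  "ttebbzzwet" → prefix "t" already present; 9 new (t, e, b, b, z, z, w, e, t)
  "wewwbzte" → prefix "weww" already present; 4 new (b, z, t, e)
  "ebtwbze" → prefix "ebtwb" already present; 2 new (z, e)
  "ebtwbzbew" → prefix "ebtwbz" already present; 3 new (b, e, w)
Total nodes = 3 + 6 + 8 + 0 + 5 + 2 + 1 + 2 + 0 + 9 + 4 + 2 + 3 = 45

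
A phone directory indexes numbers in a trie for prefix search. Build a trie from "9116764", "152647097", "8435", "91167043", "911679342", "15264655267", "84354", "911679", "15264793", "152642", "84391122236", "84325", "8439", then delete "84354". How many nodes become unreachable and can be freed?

Walk "84354" from the leaf back toward the root, removing each node that no remaining word uses.
The suffix "4" (1 node) is used only by "84354"; "8435" is itself a stored word, so pruning stops there.
Nodes removed: 1

1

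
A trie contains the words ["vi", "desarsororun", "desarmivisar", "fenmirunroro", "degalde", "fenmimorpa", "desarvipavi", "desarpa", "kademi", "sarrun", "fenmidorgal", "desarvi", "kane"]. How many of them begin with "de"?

Traverse to the node for "de", then collect every word in that subtree.
Words under "de": degalde, desarmivisar, desarpa, desarsororun, desarvi, desarvipavi
Count: 6

6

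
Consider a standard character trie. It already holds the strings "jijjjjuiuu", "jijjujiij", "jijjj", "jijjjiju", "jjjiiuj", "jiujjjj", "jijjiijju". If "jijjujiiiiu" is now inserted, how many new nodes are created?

"jijjujii" is already a path in the trie; the remaining "iiu" must be added.
Each of the 3 remaining characters creates one node.

3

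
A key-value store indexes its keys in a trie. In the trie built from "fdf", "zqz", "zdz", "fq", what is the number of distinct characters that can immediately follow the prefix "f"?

Walk "f" from the root, arriving at one node.
Characters that immediately follow "f" among the stored strings: {d, q}.
That node has 2 child edges.

2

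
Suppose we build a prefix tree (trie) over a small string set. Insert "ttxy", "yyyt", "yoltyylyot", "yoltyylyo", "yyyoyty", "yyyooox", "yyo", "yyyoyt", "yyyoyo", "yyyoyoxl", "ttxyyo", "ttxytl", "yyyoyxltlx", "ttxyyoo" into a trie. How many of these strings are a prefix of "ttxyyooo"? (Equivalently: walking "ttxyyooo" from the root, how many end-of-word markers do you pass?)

Check each prefix of "ttxyyooo" against the stored set — each match is an end-marker on the path.
Prefixes of the query that are stored words: "ttxy", "ttxyyo", "ttxyyoo"
Count: 3

3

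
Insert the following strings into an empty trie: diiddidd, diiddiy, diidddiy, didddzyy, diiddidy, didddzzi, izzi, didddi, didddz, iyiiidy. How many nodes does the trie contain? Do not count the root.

Count nodes per top-level branch (shared prefixes stored once):
  'd'-branch (didddi, didddz, didddzyy, didddzzi, diidddiy, diiddidd, diiddidy, diiddiy): 22 nodes
  'i'-branch (iyiiidy, izzi): 10 nodes
Sum: 32

32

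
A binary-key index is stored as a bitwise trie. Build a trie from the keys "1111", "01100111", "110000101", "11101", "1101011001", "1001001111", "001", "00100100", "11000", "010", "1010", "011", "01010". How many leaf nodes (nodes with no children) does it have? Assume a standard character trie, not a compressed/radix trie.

9

A leaf is a node with no children — equivalently, the end of a word that is not a proper prefix of any other stored word.
Those words: "00100100", "01010", "01100111", "1001001111", "1010", "110000101", "1101011001", "11101", "1111"
Leaf count: 9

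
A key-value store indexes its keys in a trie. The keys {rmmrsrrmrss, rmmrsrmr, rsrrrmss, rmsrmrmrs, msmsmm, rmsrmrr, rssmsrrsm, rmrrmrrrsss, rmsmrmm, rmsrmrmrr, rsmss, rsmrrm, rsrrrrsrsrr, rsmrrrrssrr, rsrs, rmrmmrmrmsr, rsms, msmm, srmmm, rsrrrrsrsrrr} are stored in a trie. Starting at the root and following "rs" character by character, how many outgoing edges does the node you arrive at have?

3

Follow the path "rs" to its node, then look at its outgoing edges.
Distinct next characters after "rs": m, r, s.
That node has 3 child edges.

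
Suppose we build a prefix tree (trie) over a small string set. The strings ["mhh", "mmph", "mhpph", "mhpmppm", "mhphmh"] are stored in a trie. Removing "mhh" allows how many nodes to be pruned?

1

After clearing the end-marker at "mhh", prune upward until reaching a node still needed by another word.
The suffix "h" (1 node) is used only by "mhh"; the node for "mh" still has the child "p", so pruning stops there.
Nodes removed: 1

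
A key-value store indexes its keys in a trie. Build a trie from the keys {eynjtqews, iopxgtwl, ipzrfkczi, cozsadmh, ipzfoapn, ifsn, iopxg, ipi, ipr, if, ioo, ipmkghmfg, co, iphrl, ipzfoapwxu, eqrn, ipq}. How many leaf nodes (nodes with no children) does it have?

14

Leaves are exactly the stored words that no other stored word extends.
Those words: "cozsadmh", "eqrn", "eynjtqews", "ifsn", "ioo", "iopxgtwl", "iphrl", "ipi", "ipmkghmfg", "ipq", "ipr", "ipzfoapn", "ipzfoapwxu", "ipzrfkczi"
Leaf count: 14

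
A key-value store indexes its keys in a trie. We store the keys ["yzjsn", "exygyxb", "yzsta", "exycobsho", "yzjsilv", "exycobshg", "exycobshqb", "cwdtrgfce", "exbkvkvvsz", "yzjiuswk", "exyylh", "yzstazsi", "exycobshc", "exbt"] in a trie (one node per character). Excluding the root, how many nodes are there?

Insert word by word; a character creates a node only if that edge doesn't already exist:
  "yzjsn" → 5 new (y, z, j, s, n)
  "exygyxb" → 7 new (e, x, y, g, y, x, b)
  "yzsta" → prefix "yz" already present; 3 new (s, t, a)
  "exycobsho" → prefix "exy" already present; 6 new (c, o, b, s, h, o)
  "yzjsilv" → prefix "yzjs" already present; 3 new (i, l, v)
  "exycobshg" → prefix "exycobsh" already present; 1 new (g)
  "exycobshqb" → prefix "exycobsh" already present; 2 new (q, b)
  "cwdtrgfce" → 9 new (c, w, d, t, r, g, f, c, e)
  "exbkvkvvsz" → prefix "ex" already present; 8 new (b, k, v, k, v, v, s, z)
  "yzjiuswk" → prefix "yzj" already present; 5 new (i, u, s, w, k)
  "exyylh" → prefix "exy" already present; 3 new (y, l, h)
  "yzstazsi" → prefix "yzsta" already present; 3 new (z, s, i)
  "exycobshc" → prefix "exycobsh" already present; 1 new (c)
  "exbt" → prefix "exb" already present; 1 new (t)
Total nodes = 5 + 7 + 3 + 6 + 3 + 1 + 2 + 9 + 8 + 5 + 3 + 3 + 1 + 1 = 57

57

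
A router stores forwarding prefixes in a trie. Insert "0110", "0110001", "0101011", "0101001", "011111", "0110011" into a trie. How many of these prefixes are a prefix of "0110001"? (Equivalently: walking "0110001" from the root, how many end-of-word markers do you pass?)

Check each prefix of "0110001" against the stored set — each match is an end-marker on the path.
Prefixes of the query that are stored words: "0110", "0110001"
Count: 2

2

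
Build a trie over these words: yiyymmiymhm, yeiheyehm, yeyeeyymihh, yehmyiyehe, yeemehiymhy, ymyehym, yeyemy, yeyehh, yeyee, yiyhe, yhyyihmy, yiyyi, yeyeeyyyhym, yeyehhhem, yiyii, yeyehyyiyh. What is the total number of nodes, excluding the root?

79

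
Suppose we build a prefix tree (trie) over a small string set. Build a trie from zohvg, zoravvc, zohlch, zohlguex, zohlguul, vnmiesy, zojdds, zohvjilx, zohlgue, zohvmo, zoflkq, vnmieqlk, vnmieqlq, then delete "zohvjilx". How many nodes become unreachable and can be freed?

Walk "zohvjilx" from the leaf back toward the root, removing each node that no remaining word uses.
The suffix "jilx" (4 nodes) is used only by "zohvjilx"; the node for "zohv" still has the child "g", so pruning stops there.
Nodes removed: 4

4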